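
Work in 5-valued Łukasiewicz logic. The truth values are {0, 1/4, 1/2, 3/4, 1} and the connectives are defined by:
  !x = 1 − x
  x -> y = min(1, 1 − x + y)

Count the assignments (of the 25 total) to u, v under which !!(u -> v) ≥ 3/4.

value 1: 15 assignments (counts)
value 3/4: 4 assignments (counts)
value 1/2: 3 assignments
value 1/4: 2 assignments
value 0: 1 assignment
So 19 of the 25 assignments meet the threshold.

19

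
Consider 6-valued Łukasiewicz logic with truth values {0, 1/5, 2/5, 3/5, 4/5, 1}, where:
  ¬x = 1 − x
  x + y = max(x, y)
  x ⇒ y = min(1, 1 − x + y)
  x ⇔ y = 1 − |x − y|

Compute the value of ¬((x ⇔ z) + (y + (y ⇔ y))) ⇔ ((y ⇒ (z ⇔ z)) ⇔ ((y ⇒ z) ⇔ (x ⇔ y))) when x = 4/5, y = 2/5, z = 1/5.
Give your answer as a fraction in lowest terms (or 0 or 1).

1/5

x ⇔ z = 4/5 ⇔ 1/5 = 2/5
y ⇔ y = 2/5 ⇔ 2/5 = 1
y + (y ⇔ y) = 2/5 + 1 = 1
(x ⇔ z) + (y + (y ⇔ y)) = 2/5 + 1 = 1
¬((x ⇔ z) + (y + (y ⇔ y))) = ¬1 = 0
z ⇔ z = 1/5 ⇔ 1/5 = 1
y ⇒ (z ⇔ z) = 2/5 ⇒ 1 = 1
y ⇒ z = 2/5 ⇒ 1/5 = 4/5
x ⇔ y = 4/5 ⇔ 2/5 = 3/5
(y ⇒ z) ⇔ (x ⇔ y) = 4/5 ⇔ 3/5 = 4/5
(y ⇒ (z ⇔ z)) ⇔ ((y ⇒ z) ⇔ (x ⇔ y)) = 1 ⇔ 4/5 = 4/5
¬((x ⇔ z) + (y + (y ⇔ y))) ⇔ ((y ⇒ (z ⇔ z)) ⇔ ((y ⇒ z) ⇔ (x ⇔ y))) = 0 ⇔ 4/5 = 1/5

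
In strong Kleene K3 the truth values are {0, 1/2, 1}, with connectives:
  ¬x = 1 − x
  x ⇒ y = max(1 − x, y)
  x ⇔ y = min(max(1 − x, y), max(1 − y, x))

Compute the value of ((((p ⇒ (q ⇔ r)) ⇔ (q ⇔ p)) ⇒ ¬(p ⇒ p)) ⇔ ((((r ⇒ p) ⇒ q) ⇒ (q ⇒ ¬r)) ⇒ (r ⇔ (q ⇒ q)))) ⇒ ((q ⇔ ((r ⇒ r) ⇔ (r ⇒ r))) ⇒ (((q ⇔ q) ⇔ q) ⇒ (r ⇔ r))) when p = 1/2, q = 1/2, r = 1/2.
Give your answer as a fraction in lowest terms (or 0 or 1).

1/2

q ⇔ r = 1/2 ⇔ 1/2 = 1/2
p ⇒ (q ⇔ r) = 1/2 ⇒ 1/2 = 1/2
q ⇔ p = 1/2 ⇔ 1/2 = 1/2
(p ⇒ (q ⇔ r)) ⇔ (q ⇔ p) = 1/2 ⇔ 1/2 = 1/2
p ⇒ p = 1/2 ⇒ 1/2 = 1/2
¬(p ⇒ p) = ¬1/2 = 1/2
((p ⇒ (q ⇔ r)) ⇔ (q ⇔ p)) ⇒ ¬(p ⇒ p) = 1/2 ⇒ 1/2 = 1/2
r ⇒ p = 1/2 ⇒ 1/2 = 1/2
(r ⇒ p) ⇒ q = 1/2 ⇒ 1/2 = 1/2
¬r = ¬1/2 = 1/2
q ⇒ ¬r = 1/2 ⇒ 1/2 = 1/2
((r ⇒ p) ⇒ q) ⇒ (q ⇒ ¬r) = 1/2 ⇒ 1/2 = 1/2
q ⇒ q = 1/2 ⇒ 1/2 = 1/2
r ⇔ (q ⇒ q) = 1/2 ⇔ 1/2 = 1/2
(((r ⇒ p) ⇒ q) ⇒ (q ⇒ ¬r)) ⇒ (r ⇔ (q ⇒ q)) = 1/2 ⇒ 1/2 = 1/2
(((p ⇒ (q ⇔ r)) ⇔ (q ⇔ p)) ⇒ ¬(p ⇒ p)) ⇔ ((((r ⇒ p) ⇒ q) ⇒ (q ⇒ ¬r)) ⇒ (r ⇔ (q ⇒ q))) = 1/2 ⇔ 1/2 = 1/2
r ⇒ r = 1/2 ⇒ 1/2 = 1/2
r ⇒ r = 1/2 ⇒ 1/2 = 1/2
(r ⇒ r) ⇔ (r ⇒ r) = 1/2 ⇔ 1/2 = 1/2
q ⇔ ((r ⇒ r) ⇔ (r ⇒ r)) = 1/2 ⇔ 1/2 = 1/2
q ⇔ q = 1/2 ⇔ 1/2 = 1/2
(q ⇔ q) ⇔ q = 1/2 ⇔ 1/2 = 1/2
r ⇔ r = 1/2 ⇔ 1/2 = 1/2
((q ⇔ q) ⇔ q) ⇒ (r ⇔ r) = 1/2 ⇒ 1/2 = 1/2
(q ⇔ ((r ⇒ r) ⇔ (r ⇒ r))) ⇒ (((q ⇔ q) ⇔ q) ⇒ (r ⇔ r)) = 1/2 ⇒ 1/2 = 1/2
((((p ⇒ (q ⇔ r)) ⇔ (q ⇔ p)) ⇒ ¬(p ⇒ p)) ⇔ ((((r ⇒ p) ⇒ q) ⇒ (q ⇒ ¬r)) ⇒ (r ⇔ (q ⇒ q)))) ⇒ ((q ⇔ ((r ⇒ r) ⇔ (r ⇒ r))) ⇒ (((q ⇔ q) ⇔ q) ⇒ (r ⇔ r))) = 1/2 ⇒ 1/2 = 1/2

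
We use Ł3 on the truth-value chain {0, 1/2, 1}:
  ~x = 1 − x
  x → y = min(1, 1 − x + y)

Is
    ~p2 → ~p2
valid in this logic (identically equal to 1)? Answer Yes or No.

p2 = 0 ↦ 1
p2 = 1/2 ↦ 1
p2 = 1 ↦ 1
Every assignment gives a value ≥ 1.

Yes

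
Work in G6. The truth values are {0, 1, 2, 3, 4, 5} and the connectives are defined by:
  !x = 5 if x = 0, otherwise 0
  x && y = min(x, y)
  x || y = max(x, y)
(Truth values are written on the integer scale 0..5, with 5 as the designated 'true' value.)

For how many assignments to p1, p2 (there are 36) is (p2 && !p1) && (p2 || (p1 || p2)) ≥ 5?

value 5: 1 assignment (counts)
value 4: 1 assignment
value 3: 1 assignment
value 2: 1 assignment
value 1: 1 assignment
value 0: 31 assignments
So 1 of the 36 assignments meets the threshold.

1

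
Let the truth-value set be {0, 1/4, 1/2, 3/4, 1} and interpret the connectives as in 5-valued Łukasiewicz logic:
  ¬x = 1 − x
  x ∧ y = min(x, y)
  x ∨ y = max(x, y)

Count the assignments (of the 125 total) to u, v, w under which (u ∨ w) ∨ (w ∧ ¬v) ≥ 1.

45

value 1: 45 assignments (counts)
value 3/4: 35 assignments
value 1/2: 25 assignments
value 1/4: 15 assignments
value 0: 5 assignments
So 45 of the 125 assignments meet the threshold.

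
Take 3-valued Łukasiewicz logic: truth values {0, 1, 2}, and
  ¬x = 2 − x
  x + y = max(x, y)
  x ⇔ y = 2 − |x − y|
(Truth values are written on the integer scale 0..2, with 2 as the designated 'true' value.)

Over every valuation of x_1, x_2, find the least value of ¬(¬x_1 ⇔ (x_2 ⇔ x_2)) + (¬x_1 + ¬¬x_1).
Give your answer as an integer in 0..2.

1

Take x_1 = 1, x_2 = 0:
¬x_1 = ¬1 = 1
x_2 ⇔ x_2 = 0 ⇔ 0 = 2
¬x_1 ⇔ (x_2 ⇔ x_2) = 1 ⇔ 2 = 1
¬(¬x_1 ⇔ (x_2 ⇔ x_2)) = ¬1 = 1
¬x_1 = ¬1 = 1
¬x_1 = ¬1 = 1
¬¬x_1 = ¬1 = 1
¬x_1 + ¬¬x_1 = 1 + 1 = 1
¬(¬x_1 ⇔ (x_2 ⇔ x_2)) + (¬x_1 + ¬¬x_1) = 1 + 1 = 1
No assignment yields a value below 1, so this is the minimum.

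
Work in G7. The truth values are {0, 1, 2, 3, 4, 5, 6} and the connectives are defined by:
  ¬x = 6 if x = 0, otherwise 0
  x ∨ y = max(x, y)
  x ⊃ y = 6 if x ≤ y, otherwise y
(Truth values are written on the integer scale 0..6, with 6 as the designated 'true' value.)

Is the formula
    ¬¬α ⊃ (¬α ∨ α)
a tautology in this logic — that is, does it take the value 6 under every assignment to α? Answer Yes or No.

Counterexample: take α = 1.
¬α = ¬1 = 0
¬¬α = ¬0 = 6
¬α ∨ α = 0 ∨ 1 = 1
¬¬α ⊃ (¬α ∨ α) = 6 ⊃ 1 = 1
This gives 1 ≠ 6.

No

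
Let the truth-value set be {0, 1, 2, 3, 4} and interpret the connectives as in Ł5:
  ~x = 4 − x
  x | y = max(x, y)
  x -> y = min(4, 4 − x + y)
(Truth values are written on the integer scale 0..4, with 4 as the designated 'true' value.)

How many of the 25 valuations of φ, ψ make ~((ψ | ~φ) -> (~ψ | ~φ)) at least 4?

value 4: 1 assignment (counts)
value 3: 1 assignment
value 2: 3 assignments
value 1: 2 assignments
value 0: 18 assignments
So 1 of the 25 assignments meets the threshold.

1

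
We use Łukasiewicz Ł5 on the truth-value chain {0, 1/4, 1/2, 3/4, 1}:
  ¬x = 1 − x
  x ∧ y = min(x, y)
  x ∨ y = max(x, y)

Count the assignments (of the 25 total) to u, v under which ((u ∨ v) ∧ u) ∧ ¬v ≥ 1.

value 1: 1 assignment (counts)
value 3/4: 3 assignments
value 1/2: 5 assignments
value 1/4: 7 assignments
value 0: 9 assignments
So 1 of the 25 assignments meets the threshold.

1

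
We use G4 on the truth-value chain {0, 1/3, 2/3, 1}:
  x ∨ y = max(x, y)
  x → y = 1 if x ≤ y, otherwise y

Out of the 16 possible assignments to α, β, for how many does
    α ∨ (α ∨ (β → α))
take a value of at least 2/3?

α = 0, β = 0 ↦ 1  ≥
α = 0, β = 1/3 ↦ 0  <
α = 0, β = 2/3 ↦ 0  <
α = 0, β = 1 ↦ 0  <
α = 1/3, β = 0 ↦ 1  ≥
α = 1/3, β = 1/3 ↦ 1  ≥
α = 1/3, β = 2/3 ↦ 1/3  <
α = 1/3, β = 1 ↦ 1/3  <
α = 2/3, β = 0 ↦ 1  ≥
α = 2/3, β = 1/3 ↦ 1  ≥
α = 2/3, β = 2/3 ↦ 1  ≥
α = 2/3, β = 1 ↦ 2/3  ≥
α = 1, β = 0 ↦ 1  ≥
α = 1, β = 1/3 ↦ 1  ≥
α = 1, β = 2/3 ↦ 1  ≥
α = 1, β = 1 ↦ 1  ≥
So 11 of the 16 assignments meet the threshold.

11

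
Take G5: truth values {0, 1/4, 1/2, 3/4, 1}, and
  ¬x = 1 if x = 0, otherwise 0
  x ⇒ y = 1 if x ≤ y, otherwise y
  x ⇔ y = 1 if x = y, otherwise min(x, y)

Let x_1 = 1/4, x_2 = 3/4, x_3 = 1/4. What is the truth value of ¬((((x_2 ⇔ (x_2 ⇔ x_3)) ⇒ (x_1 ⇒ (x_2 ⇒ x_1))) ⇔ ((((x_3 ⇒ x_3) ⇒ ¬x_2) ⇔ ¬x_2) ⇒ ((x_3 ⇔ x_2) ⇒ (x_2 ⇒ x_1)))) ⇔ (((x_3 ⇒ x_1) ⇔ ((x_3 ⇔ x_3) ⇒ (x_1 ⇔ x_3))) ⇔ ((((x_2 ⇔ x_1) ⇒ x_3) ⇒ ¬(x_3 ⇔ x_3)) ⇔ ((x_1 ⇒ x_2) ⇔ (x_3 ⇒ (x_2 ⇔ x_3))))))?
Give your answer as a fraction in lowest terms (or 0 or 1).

1

x_2 ⇔ x_3 = 3/4 ⇔ 1/4 = 1/4
x_2 ⇔ (x_2 ⇔ x_3) = 3/4 ⇔ 1/4 = 1/4
x_2 ⇒ x_1 = 3/4 ⇒ 1/4 = 1/4
x_1 ⇒ (x_2 ⇒ x_1) = 1/4 ⇒ 1/4 = 1
(x_2 ⇔ (x_2 ⇔ x_3)) ⇒ (x_1 ⇒ (x_2 ⇒ x_1)) = 1/4 ⇒ 1 = 1
x_3 ⇒ x_3 = 1/4 ⇒ 1/4 = 1
¬x_2 = ¬3/4 = 0
(x_3 ⇒ x_3) ⇒ ¬x_2 = 1 ⇒ 0 = 0
¬x_2 = ¬3/4 = 0
((x_3 ⇒ x_3) ⇒ ¬x_2) ⇔ ¬x_2 = 0 ⇔ 0 = 1
x_3 ⇔ x_2 = 1/4 ⇔ 3/4 = 1/4
x_2 ⇒ x_1 = 3/4 ⇒ 1/4 = 1/4
(x_3 ⇔ x_2) ⇒ (x_2 ⇒ x_1) = 1/4 ⇒ 1/4 = 1
(((x_3 ⇒ x_3) ⇒ ¬x_2) ⇔ ¬x_2) ⇒ ((x_3 ⇔ x_2) ⇒ (x_2 ⇒ x_1)) = 1 ⇒ 1 = 1
((x_2 ⇔ (x_2 ⇔ x_3)) ⇒ (x_1 ⇒ (x_2 ⇒ x_1))) ⇔ ((((x_3 ⇒ x_3) ⇒ ¬x_2) ⇔ ¬x_2) ⇒ ((x_3 ⇔ x_2) ⇒ (x_2 ⇒ x_1))) = 1 ⇔ 1 = 1
x_3 ⇒ x_1 = 1/4 ⇒ 1/4 = 1
x_3 ⇔ x_3 = 1/4 ⇔ 1/4 = 1
x_1 ⇔ x_3 = 1/4 ⇔ 1/4 = 1
(x_3 ⇔ x_3) ⇒ (x_1 ⇔ x_3) = 1 ⇒ 1 = 1
(x_3 ⇒ x_1) ⇔ ((x_3 ⇔ x_3) ⇒ (x_1 ⇔ x_3)) = 1 ⇔ 1 = 1
x_2 ⇔ x_1 = 3/4 ⇔ 1/4 = 1/4
(x_2 ⇔ x_1) ⇒ x_3 = 1/4 ⇒ 1/4 = 1
x_3 ⇔ x_3 = 1/4 ⇔ 1/4 = 1
¬(x_3 ⇔ x_3) = ¬1 = 0
((x_2 ⇔ x_1) ⇒ x_3) ⇒ ¬(x_3 ⇔ x_3) = 1 ⇒ 0 = 0
x_1 ⇒ x_2 = 1/4 ⇒ 3/4 = 1
x_2 ⇔ x_3 = 3/4 ⇔ 1/4 = 1/4
x_3 ⇒ (x_2 ⇔ x_3) = 1/4 ⇒ 1/4 = 1
(x_1 ⇒ x_2) ⇔ (x_3 ⇒ (x_2 ⇔ x_3)) = 1 ⇔ 1 = 1
(((x_2 ⇔ x_1) ⇒ x_3) ⇒ ¬(x_3 ⇔ x_3)) ⇔ ((x_1 ⇒ x_2) ⇔ (x_3 ⇒ (x_2 ⇔ x_3))) = 0 ⇔ 1 = 0
((x_3 ⇒ x_1) ⇔ ((x_3 ⇔ x_3) ⇒ (x_1 ⇔ x_3))) ⇔ ((((x_2 ⇔ x_1) ⇒ x_3) ⇒ ¬(x_3 ⇔ x_3)) ⇔ ((x_1 ⇒ x_2) ⇔ (x_3 ⇒ (x_2 ⇔ x_3)))) = 1 ⇔ 0 = 0
(((x_2 ⇔ (x_2 ⇔ x_3)) ⇒ (x_1 ⇒ (x_2 ⇒ x_1))) ⇔ ((((x_3 ⇒ x_3) ⇒ ¬x_2) ⇔ ¬x_2) ⇒ ((x_3 ⇔ x_2) ⇒ (x_2 ⇒ x_1)))) ⇔ (((x_3 ⇒ x_1) ⇔ ((x_3 ⇔ x_3) ⇒ (x_1 ⇔ x_3))) ⇔ ((((x_2 ⇔ x_1) ⇒ x_3) ⇒ ¬(x_3 ⇔ x_3)) ⇔ ((x_1 ⇒ x_2) ⇔ (x_3 ⇒ (x_2 ⇔ x_3))))) = 1 ⇔ 0 = 0
¬((((x_2 ⇔ (x_2 ⇔ x_3)) ⇒ (x_1 ⇒ (x_2 ⇒ x_1))) ⇔ ((((x_3 ⇒ x_3) ⇒ ¬x_2) ⇔ ¬x_2) ⇒ ((x_3 ⇔ x_2) ⇒ (x_2 ⇒ x_1)))) ⇔ (((x_3 ⇒ x_1) ⇔ ((x_3 ⇔ x_3) ⇒ (x_1 ⇔ x_3))) ⇔ ((((x_2 ⇔ x_1) ⇒ x_3) ⇒ ¬(x_3 ⇔ x_3)) ⇔ ((x_1 ⇒ x_2) ⇔ (x_3 ⇒ (x_2 ⇔ x_3)))))) = ¬0 = 1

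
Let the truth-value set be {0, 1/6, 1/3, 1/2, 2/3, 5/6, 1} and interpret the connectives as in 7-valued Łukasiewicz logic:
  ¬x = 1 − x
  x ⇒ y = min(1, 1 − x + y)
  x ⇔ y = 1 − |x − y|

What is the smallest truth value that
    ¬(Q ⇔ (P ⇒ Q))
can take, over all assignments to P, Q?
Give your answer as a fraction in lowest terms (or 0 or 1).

Take P = 0, Q = 1:
P ⇒ Q = 0 ⇒ 1 = 1
Q ⇔ (P ⇒ Q) = 1 ⇔ 1 = 1
¬(Q ⇔ (P ⇒ Q)) = ¬1 = 0
No assignment yields a value below 0, so this is the minimum.

0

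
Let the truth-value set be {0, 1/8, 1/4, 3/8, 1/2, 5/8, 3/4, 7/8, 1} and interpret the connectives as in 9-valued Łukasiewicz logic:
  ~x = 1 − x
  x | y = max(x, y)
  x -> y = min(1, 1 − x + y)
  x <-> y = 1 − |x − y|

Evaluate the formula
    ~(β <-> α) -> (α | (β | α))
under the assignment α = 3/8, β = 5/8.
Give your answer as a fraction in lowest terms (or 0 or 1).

β <-> α = 5/8 <-> 3/8 = 3/4
~(β <-> α) = ~3/4 = 1/4
β | α = 5/8 | 3/8 = 5/8
α | (β | α) = 3/8 | 5/8 = 5/8
~(β <-> α) -> (α | (β | α)) = 1/4 -> 5/8 = 1

1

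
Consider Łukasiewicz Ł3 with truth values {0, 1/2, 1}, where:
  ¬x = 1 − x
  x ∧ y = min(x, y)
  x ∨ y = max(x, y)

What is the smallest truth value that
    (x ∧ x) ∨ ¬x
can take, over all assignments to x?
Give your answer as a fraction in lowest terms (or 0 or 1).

Take x = 1/2:
x ∧ x = 1/2 ∧ 1/2 = 1/2
¬x = ¬1/2 = 1/2
(x ∧ x) ∨ ¬x = 1/2 ∨ 1/2 = 1/2
No assignment yields a value below 1/2, so this is the minimum.

1/2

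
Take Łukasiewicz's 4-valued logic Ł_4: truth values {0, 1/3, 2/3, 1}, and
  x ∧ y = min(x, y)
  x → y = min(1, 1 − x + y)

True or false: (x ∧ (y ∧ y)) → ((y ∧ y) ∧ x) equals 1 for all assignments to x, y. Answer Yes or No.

Yes

x = 0, y = 0 ↦ 1
x = 0, y = 1/3 ↦ 1
x = 0, y = 2/3 ↦ 1
x = 0, y = 1 ↦ 1
x = 1/3, y = 0 ↦ 1
x = 1/3, y = 1/3 ↦ 1
x = 1/3, y = 2/3 ↦ 1
x = 1/3, y = 1 ↦ 1
x = 2/3, y = 0 ↦ 1
x = 2/3, y = 1/3 ↦ 1
x = 2/3, y = 2/3 ↦ 1
x = 2/3, y = 1 ↦ 1
x = 1, y = 0 ↦ 1
x = 1, y = 1/3 ↦ 1
x = 1, y = 2/3 ↦ 1
x = 1, y = 1 ↦ 1
Every assignment gives a value ≥ 1.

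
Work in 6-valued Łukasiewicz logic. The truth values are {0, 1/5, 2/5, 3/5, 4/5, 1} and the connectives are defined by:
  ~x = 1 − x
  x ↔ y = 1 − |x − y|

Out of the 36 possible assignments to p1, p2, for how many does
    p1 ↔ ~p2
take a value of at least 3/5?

value 1: 6 assignments (counts)
value 4/5: 10 assignments (counts)
value 3/5: 8 assignments (counts)
value 2/5: 6 assignments
value 1/5: 4 assignments
value 0: 2 assignments
So 24 of the 36 assignments meet the threshold.

24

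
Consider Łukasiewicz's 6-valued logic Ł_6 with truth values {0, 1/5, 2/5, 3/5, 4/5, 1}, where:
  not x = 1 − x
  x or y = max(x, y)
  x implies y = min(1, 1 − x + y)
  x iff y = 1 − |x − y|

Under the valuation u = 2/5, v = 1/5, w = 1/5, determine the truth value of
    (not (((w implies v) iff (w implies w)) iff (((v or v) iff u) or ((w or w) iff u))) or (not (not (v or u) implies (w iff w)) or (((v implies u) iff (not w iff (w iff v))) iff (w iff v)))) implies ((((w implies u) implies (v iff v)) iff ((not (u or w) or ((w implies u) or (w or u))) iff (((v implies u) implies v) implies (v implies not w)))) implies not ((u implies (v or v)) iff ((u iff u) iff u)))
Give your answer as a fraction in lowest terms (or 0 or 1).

3/5

w implies v = 1/5 implies 1/5 = 1
w implies w = 1/5 implies 1/5 = 1
(w implies v) iff (w implies w) = 1 iff 1 = 1
v or v = 1/5 or 1/5 = 1/5
(v or v) iff u = 1/5 iff 2/5 = 4/5
w or w = 1/5 or 1/5 = 1/5
(w or w) iff u = 1/5 iff 2/5 = 4/5
((v or v) iff u) or ((w or w) iff u) = 4/5 or 4/5 = 4/5
((w implies v) iff (w implies w)) iff (((v or v) iff u) or ((w or w) iff u)) = 1 iff 4/5 = 4/5
not (((w implies v) iff (w implies w)) iff (((v or v) iff u) or ((w or w) iff u))) = not 4/5 = 1/5
v or u = 1/5 or 2/5 = 2/5
not (v or u) = not 2/5 = 3/5
w iff w = 1/5 iff 1/5 = 1
not (v or u) implies (w iff w) = 3/5 implies 1 = 1
not (not (v or u) implies (w iff w)) = not 1 = 0
v implies u = 1/5 implies 2/5 = 1
not w = not 1/5 = 4/5
w iff v = 1/5 iff 1/5 = 1
not w iff (w iff v) = 4/5 iff 1 = 4/5
(v implies u) iff (not w iff (w iff v)) = 1 iff 4/5 = 4/5
w iff v = 1/5 iff 1/5 = 1
((v implies u) iff (not w iff (w iff v))) iff (w iff v) = 4/5 iff 1 = 4/5
not (not (v or u) implies (w iff w)) or (((v implies u) iff (not w iff (w iff v))) iff (w iff v)) = 0 or 4/5 = 4/5
not (((w implies v) iff (w implies w)) iff (((v or v) iff u) or ((w or w) iff u))) or (not (not (v or u) implies (w iff w)) or (((v implies u) iff (not w iff (w iff v))) iff (w iff v))) = 1/5 or 4/5 = 4/5
w implies u = 1/5 implies 2/5 = 1
v iff v = 1/5 iff 1/5 = 1
(w implies u) implies (v iff v) = 1 implies 1 = 1
u or w = 2/5 or 1/5 = 2/5
not (u or w) = not 2/5 = 3/5
w implies u = 1/5 implies 2/5 = 1
w or u = 1/5 or 2/5 = 2/5
(w implies u) or (w or u) = 1 or 2/5 = 1
not (u or w) or ((w implies u) or (w or u)) = 3/5 or 1 = 1
v implies u = 1/5 implies 2/5 = 1
(v implies u) implies v = 1 implies 1/5 = 1/5
not w = not 1/5 = 4/5
v implies not w = 1/5 implies 4/5 = 1
((v implies u) implies v) implies (v implies not w) = 1/5 implies 1 = 1
(not (u or w) or ((w implies u) or (w or u))) iff (((v implies u) implies v) implies (v implies not w)) = 1 iff 1 = 1
((w implies u) implies (v iff v)) iff ((not (u or w) or ((w implies u) or (w or u))) iff (((v implies u) implies v) implies (v implies not w))) = 1 iff 1 = 1
v or v = 1/5 or 1/5 = 1/5
u implies (v or v) = 2/5 implies 1/5 = 4/5
u iff u = 2/5 iff 2/5 = 1
(u iff u) iff u = 1 iff 2/5 = 2/5
(u implies (v or v)) iff ((u iff u) iff u) = 4/5 iff 2/5 = 3/5
not ((u implies (v or v)) iff ((u iff u) iff u)) = not 3/5 = 2/5
(((w implies u) implies (v iff v)) iff ((not (u or w) or ((w implies u) or (w or u))) iff (((v implies u) implies v) implies (v implies not w)))) implies not ((u implies (v or v)) iff ((u iff u) iff u)) = 1 implies 2/5 = 2/5
(not (((w implies v) iff (w implies w)) iff (((v or v) iff u) or ((w or w) iff u))) or (not (not (v or u) implies (w iff w)) or (((v implies u) iff (not w iff (w iff v))) iff (w iff v)))) implies ((((w implies u) implies (v iff v)) iff ((not (u or w) or ((w implies u) or (w or u))) iff (((v implies u) implies v) implies (v implies not w)))) implies not ((u implies (v or v)) iff ((u iff u) iff u))) = 4/5 implies 2/5 = 3/5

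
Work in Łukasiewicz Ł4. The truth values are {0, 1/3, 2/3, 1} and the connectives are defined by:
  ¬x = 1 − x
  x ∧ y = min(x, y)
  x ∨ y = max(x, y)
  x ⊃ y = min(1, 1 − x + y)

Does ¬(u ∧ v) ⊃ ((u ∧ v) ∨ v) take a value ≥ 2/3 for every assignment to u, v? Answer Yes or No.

Counterexample: take u = 0, v = 0.
u ∧ v = 0 ∧ 0 = 0
¬(u ∧ v) = ¬0 = 1
(u ∧ v) ∨ v = 0 ∨ 0 = 0
¬(u ∧ v) ⊃ ((u ∧ v) ∨ v) = 1 ⊃ 0 = 0
This gives 0, which is below 2/3.

No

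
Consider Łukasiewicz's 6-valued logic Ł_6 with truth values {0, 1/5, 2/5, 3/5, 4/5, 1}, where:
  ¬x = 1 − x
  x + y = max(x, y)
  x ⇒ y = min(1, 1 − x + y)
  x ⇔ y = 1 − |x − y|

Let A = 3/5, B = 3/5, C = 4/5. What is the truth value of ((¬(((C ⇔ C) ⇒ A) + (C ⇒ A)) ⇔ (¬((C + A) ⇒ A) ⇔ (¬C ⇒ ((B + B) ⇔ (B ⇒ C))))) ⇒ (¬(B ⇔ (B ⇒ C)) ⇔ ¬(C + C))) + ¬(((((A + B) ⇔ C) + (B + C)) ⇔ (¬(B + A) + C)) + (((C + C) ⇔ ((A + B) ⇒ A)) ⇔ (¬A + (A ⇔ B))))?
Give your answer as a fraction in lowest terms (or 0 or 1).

4/5

C ⇔ C = 4/5 ⇔ 4/5 = 1
(C ⇔ C) ⇒ A = 1 ⇒ 3/5 = 3/5
C ⇒ A = 4/5 ⇒ 3/5 = 4/5
((C ⇔ C) ⇒ A) + (C ⇒ A) = 3/5 + 4/5 = 4/5
¬(((C ⇔ C) ⇒ A) + (C ⇒ A)) = ¬4/5 = 1/5
C + A = 4/5 + 3/5 = 4/5
(C + A) ⇒ A = 4/5 ⇒ 3/5 = 4/5
¬((C + A) ⇒ A) = ¬4/5 = 1/5
¬C = ¬4/5 = 1/5
B + B = 3/5 + 3/5 = 3/5
B ⇒ C = 3/5 ⇒ 4/5 = 1
(B + B) ⇔ (B ⇒ C) = 3/5 ⇔ 1 = 3/5
¬C ⇒ ((B + B) ⇔ (B ⇒ C)) = 1/5 ⇒ 3/5 = 1
¬((C + A) ⇒ A) ⇔ (¬C ⇒ ((B + B) ⇔ (B ⇒ C))) = 1/5 ⇔ 1 = 1/5
¬(((C ⇔ C) ⇒ A) + (C ⇒ A)) ⇔ (¬((C + A) ⇒ A) ⇔ (¬C ⇒ ((B + B) ⇔ (B ⇒ C)))) = 1/5 ⇔ 1/5 = 1
B ⇒ C = 3/5 ⇒ 4/5 = 1
B ⇔ (B ⇒ C) = 3/5 ⇔ 1 = 3/5
¬(B ⇔ (B ⇒ C)) = ¬3/5 = 2/5
C + C = 4/5 + 4/5 = 4/5
¬(C + C) = ¬4/5 = 1/5
¬(B ⇔ (B ⇒ C)) ⇔ ¬(C + C) = 2/5 ⇔ 1/5 = 4/5
(¬(((C ⇔ C) ⇒ A) + (C ⇒ A)) ⇔ (¬((C + A) ⇒ A) ⇔ (¬C ⇒ ((B + B) ⇔ (B ⇒ C))))) ⇒ (¬(B ⇔ (B ⇒ C)) ⇔ ¬(C + C)) = 1 ⇒ 4/5 = 4/5
A + B = 3/5 + 3/5 = 3/5
(A + B) ⇔ C = 3/5 ⇔ 4/5 = 4/5
B + C = 3/5 + 4/5 = 4/5
((A + B) ⇔ C) + (B + C) = 4/5 + 4/5 = 4/5
B + A = 3/5 + 3/5 = 3/5
¬(B + A) = ¬3/5 = 2/5
¬(B + A) + C = 2/5 + 4/5 = 4/5
(((A + B) ⇔ C) + (B + C)) ⇔ (¬(B + A) + C) = 4/5 ⇔ 4/5 = 1
C + C = 4/5 + 4/5 = 4/5
A + B = 3/5 + 3/5 = 3/5
(A + B) ⇒ A = 3/5 ⇒ 3/5 = 1
(C + C) ⇔ ((A + B) ⇒ A) = 4/5 ⇔ 1 = 4/5
¬A = ¬3/5 = 2/5
A ⇔ B = 3/5 ⇔ 3/5 = 1
¬A + (A ⇔ B) = 2/5 + 1 = 1
((C + C) ⇔ ((A + B) ⇒ A)) ⇔ (¬A + (A ⇔ B)) = 4/5 ⇔ 1 = 4/5
((((A + B) ⇔ C) + (B + C)) ⇔ (¬(B + A) + C)) + (((C + C) ⇔ ((A + B) ⇒ A)) ⇔ (¬A + (A ⇔ B))) = 1 + 4/5 = 1
¬(((((A + B) ⇔ C) + (B + C)) ⇔ (¬(B + A) + C)) + (((C + C) ⇔ ((A + B) ⇒ A)) ⇔ (¬A + (A ⇔ B)))) = ¬1 = 0
((¬(((C ⇔ C) ⇒ A) + (C ⇒ A)) ⇔ (¬((C + A) ⇒ A) ⇔ (¬C ⇒ ((B + B) ⇔ (B ⇒ C))))) ⇒ (¬(B ⇔ (B ⇒ C)) ⇔ ¬(C + C))) + ¬(((((A + B) ⇔ C) + (B + C)) ⇔ (¬(B + A) + C)) + (((C + C) ⇔ ((A + B) ⇒ A)) ⇔ (¬A + (A ⇔ B)))) = 4/5 + 0 = 4/5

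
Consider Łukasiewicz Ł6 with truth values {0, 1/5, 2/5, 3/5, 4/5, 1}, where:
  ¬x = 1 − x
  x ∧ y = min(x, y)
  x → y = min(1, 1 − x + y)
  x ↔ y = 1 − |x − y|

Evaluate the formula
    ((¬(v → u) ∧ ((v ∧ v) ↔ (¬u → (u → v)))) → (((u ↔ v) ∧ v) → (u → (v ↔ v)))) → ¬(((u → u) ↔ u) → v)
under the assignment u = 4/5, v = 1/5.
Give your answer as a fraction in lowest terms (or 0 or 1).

3/5

v → u = 1/5 → 4/5 = 1
¬(v → u) = ¬1 = 0
v ∧ v = 1/5 ∧ 1/5 = 1/5
¬u = ¬4/5 = 1/5
u → v = 4/5 → 1/5 = 2/5
¬u → (u → v) = 1/5 → 2/5 = 1
(v ∧ v) ↔ (¬u → (u → v)) = 1/5 ↔ 1 = 1/5
¬(v → u) ∧ ((v ∧ v) ↔ (¬u → (u → v))) = 0 ∧ 1/5 = 0
u ↔ v = 4/5 ↔ 1/5 = 2/5
(u ↔ v) ∧ v = 2/5 ∧ 1/5 = 1/5
v ↔ v = 1/5 ↔ 1/5 = 1
u → (v ↔ v) = 4/5 → 1 = 1
((u ↔ v) ∧ v) → (u → (v ↔ v)) = 1/5 → 1 = 1
(¬(v → u) ∧ ((v ∧ v) ↔ (¬u → (u → v)))) → (((u ↔ v) ∧ v) → (u → (v ↔ v))) = 0 → 1 = 1
u → u = 4/5 → 4/5 = 1
(u → u) ↔ u = 1 ↔ 4/5 = 4/5
((u → u) ↔ u) → v = 4/5 → 1/5 = 2/5
¬(((u → u) ↔ u) → v) = ¬2/5 = 3/5
((¬(v → u) ∧ ((v ∧ v) ↔ (¬u → (u → v)))) → (((u ↔ v) ∧ v) → (u → (v ↔ v)))) → ¬(((u → u) ↔ u) → v) = 1 → 3/5 = 3/5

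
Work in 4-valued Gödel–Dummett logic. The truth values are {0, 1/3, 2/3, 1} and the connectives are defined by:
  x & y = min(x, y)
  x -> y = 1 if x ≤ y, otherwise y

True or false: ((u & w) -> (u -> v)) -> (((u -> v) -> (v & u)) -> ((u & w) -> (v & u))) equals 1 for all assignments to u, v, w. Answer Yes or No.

At u = 1/3, v = 1/3, w = 1, for instance:
u & w = 1/3 & 1 = 1/3
u -> v = 1/3 -> 1/3 = 1
(u & w) -> (u -> v) = 1/3 -> 1 = 1
v & u = 1/3 & 1/3 = 1/3
(u -> v) -> (v & u) = 1 -> 1/3 = 1/3
(u & w) -> (v & u) = 1/3 -> 1/3 = 1
((u -> v) -> (v & u)) -> ((u & w) -> (v & u)) = 1/3 -> 1 = 1
((u & w) -> (u -> v)) -> (((u -> v) -> (v & u)) -> ((u & w) -> (v & u))) = 1 -> 1 = 1
and checking the remaining 63 assignments likewise gives ≥ 1 in every case.

Yes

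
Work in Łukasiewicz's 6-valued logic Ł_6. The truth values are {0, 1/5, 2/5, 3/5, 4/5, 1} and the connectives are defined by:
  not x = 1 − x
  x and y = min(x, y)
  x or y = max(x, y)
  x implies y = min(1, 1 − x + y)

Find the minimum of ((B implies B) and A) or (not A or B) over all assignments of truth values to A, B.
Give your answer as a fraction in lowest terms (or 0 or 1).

Take A = 2/5, B = 0:
B implies B = 0 implies 0 = 1
(B implies B) and A = 1 and 2/5 = 2/5
not A = not 2/5 = 3/5
not A or B = 3/5 or 0 = 3/5
((B implies B) and A) or (not A or B) = 2/5 or 3/5 = 3/5
No assignment yields a value below 3/5, so this is the minimum.

3/5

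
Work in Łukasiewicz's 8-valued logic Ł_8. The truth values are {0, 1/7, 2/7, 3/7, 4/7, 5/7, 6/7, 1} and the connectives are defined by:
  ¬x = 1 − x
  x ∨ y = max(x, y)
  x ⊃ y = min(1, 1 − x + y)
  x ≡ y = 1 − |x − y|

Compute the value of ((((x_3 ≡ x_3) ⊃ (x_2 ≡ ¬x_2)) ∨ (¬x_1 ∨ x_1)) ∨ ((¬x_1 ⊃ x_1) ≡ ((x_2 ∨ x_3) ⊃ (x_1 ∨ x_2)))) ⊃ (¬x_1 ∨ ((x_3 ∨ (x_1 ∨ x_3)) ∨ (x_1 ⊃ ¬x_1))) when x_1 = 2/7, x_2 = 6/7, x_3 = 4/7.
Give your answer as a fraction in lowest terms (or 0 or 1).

1

x_3 ≡ x_3 = 4/7 ≡ 4/7 = 1
¬x_2 = ¬6/7 = 1/7
x_2 ≡ ¬x_2 = 6/7 ≡ 1/7 = 2/7
(x_3 ≡ x_3) ⊃ (x_2 ≡ ¬x_2) = 1 ⊃ 2/7 = 2/7
¬x_1 = ¬2/7 = 5/7
¬x_1 ∨ x_1 = 5/7 ∨ 2/7 = 5/7
((x_3 ≡ x_3) ⊃ (x_2 ≡ ¬x_2)) ∨ (¬x_1 ∨ x_1) = 2/7 ∨ 5/7 = 5/7
¬x_1 = ¬2/7 = 5/7
¬x_1 ⊃ x_1 = 5/7 ⊃ 2/7 = 4/7
x_2 ∨ x_3 = 6/7 ∨ 4/7 = 6/7
x_1 ∨ x_2 = 2/7 ∨ 6/7 = 6/7
(x_2 ∨ x_3) ⊃ (x_1 ∨ x_2) = 6/7 ⊃ 6/7 = 1
(¬x_1 ⊃ x_1) ≡ ((x_2 ∨ x_3) ⊃ (x_1 ∨ x_2)) = 4/7 ≡ 1 = 4/7
(((x_3 ≡ x_3) ⊃ (x_2 ≡ ¬x_2)) ∨ (¬x_1 ∨ x_1)) ∨ ((¬x_1 ⊃ x_1) ≡ ((x_2 ∨ x_3) ⊃ (x_1 ∨ x_2))) = 5/7 ∨ 4/7 = 5/7
¬x_1 = ¬2/7 = 5/7
x_1 ∨ x_3 = 2/7 ∨ 4/7 = 4/7
x_3 ∨ (x_1 ∨ x_3) = 4/7 ∨ 4/7 = 4/7
¬x_1 = ¬2/7 = 5/7
x_1 ⊃ ¬x_1 = 2/7 ⊃ 5/7 = 1
(x_3 ∨ (x_1 ∨ x_3)) ∨ (x_1 ⊃ ¬x_1) = 4/7 ∨ 1 = 1
¬x_1 ∨ ((x_3 ∨ (x_1 ∨ x_3)) ∨ (x_1 ⊃ ¬x_1)) = 5/7 ∨ 1 = 1
((((x_3 ≡ x_3) ⊃ (x_2 ≡ ¬x_2)) ∨ (¬x_1 ∨ x_1)) ∨ ((¬x_1 ⊃ x_1) ≡ ((x_2 ∨ x_3) ⊃ (x_1 ∨ x_2)))) ⊃ (¬x_1 ∨ ((x_3 ∨ (x_1 ∨ x_3)) ∨ (x_1 ⊃ ¬x_1))) = 5/7 ⊃ 1 = 1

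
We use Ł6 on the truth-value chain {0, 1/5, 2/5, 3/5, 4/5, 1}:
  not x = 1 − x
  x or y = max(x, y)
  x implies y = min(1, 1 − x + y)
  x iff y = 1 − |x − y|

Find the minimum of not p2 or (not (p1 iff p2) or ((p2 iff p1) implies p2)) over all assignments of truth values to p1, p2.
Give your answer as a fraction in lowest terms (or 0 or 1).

Take p1 = 1/5, p2 = 2/5:
not p2 = not 2/5 = 3/5
p1 iff p2 = 1/5 iff 2/5 = 4/5
not (p1 iff p2) = not 4/5 = 1/5
p2 iff p1 = 2/5 iff 1/5 = 4/5
(p2 iff p1) implies p2 = 4/5 implies 2/5 = 3/5
not (p1 iff p2) or ((p2 iff p1) implies p2) = 1/5 or 3/5 = 3/5
not p2 or (not (p1 iff p2) or ((p2 iff p1) implies p2)) = 3/5 or 3/5 = 3/5
No assignment yields a value below 3/5, so this is the minimum.

3/5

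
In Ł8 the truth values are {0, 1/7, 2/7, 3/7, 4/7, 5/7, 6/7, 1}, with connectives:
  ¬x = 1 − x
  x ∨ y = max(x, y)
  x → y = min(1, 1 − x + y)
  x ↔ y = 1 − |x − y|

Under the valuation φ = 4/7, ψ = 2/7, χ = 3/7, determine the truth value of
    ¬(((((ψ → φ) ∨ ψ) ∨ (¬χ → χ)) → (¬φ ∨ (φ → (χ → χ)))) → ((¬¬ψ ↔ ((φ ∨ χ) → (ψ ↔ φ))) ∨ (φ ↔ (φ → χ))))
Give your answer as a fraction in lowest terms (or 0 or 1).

ψ → φ = 2/7 → 4/7 = 1
(ψ → φ) ∨ ψ = 1 ∨ 2/7 = 1
¬χ = ¬3/7 = 4/7
¬χ → χ = 4/7 → 3/7 = 6/7
((ψ → φ) ∨ ψ) ∨ (¬χ → χ) = 1 ∨ 6/7 = 1
¬φ = ¬4/7 = 3/7
χ → χ = 3/7 → 3/7 = 1
φ → (χ → χ) = 4/7 → 1 = 1
¬φ ∨ (φ → (χ → χ)) = 3/7 ∨ 1 = 1
(((ψ → φ) ∨ ψ) ∨ (¬χ → χ)) → (¬φ ∨ (φ → (χ → χ))) = 1 → 1 = 1
¬ψ = ¬2/7 = 5/7
¬¬ψ = ¬5/7 = 2/7
φ ∨ χ = 4/7 ∨ 3/7 = 4/7
ψ ↔ φ = 2/7 ↔ 4/7 = 5/7
(φ ∨ χ) → (ψ ↔ φ) = 4/7 → 5/7 = 1
¬¬ψ ↔ ((φ ∨ χ) → (ψ ↔ φ)) = 2/7 ↔ 1 = 2/7
φ → χ = 4/7 → 3/7 = 6/7
φ ↔ (φ → χ) = 4/7 ↔ 6/7 = 5/7
(¬¬ψ ↔ ((φ ∨ χ) → (ψ ↔ φ))) ∨ (φ ↔ (φ → χ)) = 2/7 ∨ 5/7 = 5/7
((((ψ → φ) ∨ ψ) ∨ (¬χ → χ)) → (¬φ ∨ (φ → (χ → χ)))) → ((¬¬ψ ↔ ((φ ∨ χ) → (ψ ↔ φ))) ∨ (φ ↔ (φ → χ))) = 1 → 5/7 = 5/7
¬(((((ψ → φ) ∨ ψ) ∨ (¬χ → χ)) → (¬φ ∨ (φ → (χ → χ)))) → ((¬¬ψ ↔ ((φ ∨ χ) → (ψ ↔ φ))) ∨ (φ ↔ (φ → χ)))) = ¬5/7 = 2/7

2/7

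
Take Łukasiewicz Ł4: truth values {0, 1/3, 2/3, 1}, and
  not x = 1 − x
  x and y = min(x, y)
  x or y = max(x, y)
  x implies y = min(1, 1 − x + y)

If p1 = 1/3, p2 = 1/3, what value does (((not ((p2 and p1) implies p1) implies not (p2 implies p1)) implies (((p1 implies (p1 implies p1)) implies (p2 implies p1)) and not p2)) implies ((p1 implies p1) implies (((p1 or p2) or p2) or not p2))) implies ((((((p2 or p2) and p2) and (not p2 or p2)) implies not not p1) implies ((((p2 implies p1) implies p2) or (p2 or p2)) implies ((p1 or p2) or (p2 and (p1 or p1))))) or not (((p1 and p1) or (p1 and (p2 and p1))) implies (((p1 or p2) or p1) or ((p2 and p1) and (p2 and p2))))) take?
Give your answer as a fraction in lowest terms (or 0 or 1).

1

p2 and p1 = 1/3 and 1/3 = 1/3
(p2 and p1) implies p1 = 1/3 implies 1/3 = 1
not ((p2 and p1) implies p1) = not 1 = 0
p2 implies p1 = 1/3 implies 1/3 = 1
not (p2 implies p1) = not 1 = 0
not ((p2 and p1) implies p1) implies not (p2 implies p1) = 0 implies 0 = 1
p1 implies p1 = 1/3 implies 1/3 = 1
p1 implies (p1 implies p1) = 1/3 implies 1 = 1
p2 implies p1 = 1/3 implies 1/3 = 1
(p1 implies (p1 implies p1)) implies (p2 implies p1) = 1 implies 1 = 1
not p2 = not 1/3 = 2/3
((p1 implies (p1 implies p1)) implies (p2 implies p1)) and not p2 = 1 and 2/3 = 2/3
(not ((p2 and p1) implies p1) implies not (p2 implies p1)) implies (((p1 implies (p1 implies p1)) implies (p2 implies p1)) and not p2) = 1 implies 2/3 = 2/3
p1 implies p1 = 1/3 implies 1/3 = 1
p1 or p2 = 1/3 or 1/3 = 1/3
(p1 or p2) or p2 = 1/3 or 1/3 = 1/3
not p2 = not 1/3 = 2/3
((p1 or p2) or p2) or not p2 = 1/3 or 2/3 = 2/3
(p1 implies p1) implies (((p1 or p2) or p2) or not p2) = 1 implies 2/3 = 2/3
((not ((p2 and p1) implies p1) implies not (p2 implies p1)) implies (((p1 implies (p1 implies p1)) implies (p2 implies p1)) and not p2)) implies ((p1 implies p1) implies (((p1 or p2) or p2) or not p2)) = 2/3 implies 2/3 = 1
p2 or p2 = 1/3 or 1/3 = 1/3
(p2 or p2) and p2 = 1/3 and 1/3 = 1/3
not p2 = not 1/3 = 2/3
not p2 or p2 = 2/3 or 1/3 = 2/3
((p2 or p2) and p2) and (not p2 or p2) = 1/3 and 2/3 = 1/3
not p1 = not 1/3 = 2/3
not not p1 = not 2/3 = 1/3
(((p2 or p2) and p2) and (not p2 or p2)) implies not not p1 = 1/3 implies 1/3 = 1
p2 implies p1 = 1/3 implies 1/3 = 1
(p2 implies p1) implies p2 = 1 implies 1/3 = 1/3
p2 or p2 = 1/3 or 1/3 = 1/3
((p2 implies p1) implies p2) or (p2 or p2) = 1/3 or 1/3 = 1/3
p1 or p2 = 1/3 or 1/3 = 1/3
p1 or p1 = 1/3 or 1/3 = 1/3
p2 and (p1 or p1) = 1/3 and 1/3 = 1/3
(p1 or p2) or (p2 and (p1 or p1)) = 1/3 or 1/3 = 1/3
(((p2 implies p1) implies p2) or (p2 or p2)) implies ((p1 or p2) or (p2 and (p1 or p1))) = 1/3 implies 1/3 = 1
((((p2 or p2) and p2) and (not p2 or p2)) implies not not p1) implies ((((p2 implies p1) implies p2) or (p2 or p2)) implies ((p1 or p2) or (p2 and (p1 or p1)))) = 1 implies 1 = 1
p1 and p1 = 1/3 and 1/3 = 1/3
p2 and p1 = 1/3 and 1/3 = 1/3
p1 and (p2 and p1) = 1/3 and 1/3 = 1/3
(p1 and p1) or (p1 and (p2 and p1)) = 1/3 or 1/3 = 1/3
p1 or p2 = 1/3 or 1/3 = 1/3
(p1 or p2) or p1 = 1/3 or 1/3 = 1/3
p2 and p1 = 1/3 and 1/3 = 1/3
p2 and p2 = 1/3 and 1/3 = 1/3
(p2 and p1) and (p2 and p2) = 1/3 and 1/3 = 1/3
((p1 or p2) or p1) or ((p2 and p1) and (p2 and p2)) = 1/3 or 1/3 = 1/3
((p1 and p1) or (p1 and (p2 and p1))) implies (((p1 or p2) or p1) or ((p2 and p1) and (p2 and p2))) = 1/3 implies 1/3 = 1
not (((p1 and p1) or (p1 and (p2 and p1))) implies (((p1 or p2) or p1) or ((p2 and p1) and (p2 and p2)))) = not 1 = 0
(((((p2 or p2) and p2) and (not p2 or p2)) implies not not p1) implies ((((p2 implies p1) implies p2) or (p2 or p2)) implies ((p1 or p2) or (p2 and (p1 or p1))))) or not (((p1 and p1) or (p1 and (p2 and p1))) implies (((p1 or p2) or p1) or ((p2 and p1) and (p2 and p2)))) = 1 or 0 = 1
(((not ((p2 and p1) implies p1) implies not (p2 implies p1)) implies (((p1 implies (p1 implies p1)) implies (p2 implies p1)) and not p2)) implies ((p1 implies p1) implies (((p1 or p2) or p2) or not p2))) implies ((((((p2 or p2) and p2) and (not p2 or p2)) implies not not p1) implies ((((p2 implies p1) implies p2) or (p2 or p2)) implies ((p1 or p2) or (p2 and (p1 or p1))))) or not (((p1 and p1) or (p1 and (p2 and p1))) implies (((p1 or p2) or p1) or ((p2 and p1) and (p2 and p2))))) = 1 implies 1 = 1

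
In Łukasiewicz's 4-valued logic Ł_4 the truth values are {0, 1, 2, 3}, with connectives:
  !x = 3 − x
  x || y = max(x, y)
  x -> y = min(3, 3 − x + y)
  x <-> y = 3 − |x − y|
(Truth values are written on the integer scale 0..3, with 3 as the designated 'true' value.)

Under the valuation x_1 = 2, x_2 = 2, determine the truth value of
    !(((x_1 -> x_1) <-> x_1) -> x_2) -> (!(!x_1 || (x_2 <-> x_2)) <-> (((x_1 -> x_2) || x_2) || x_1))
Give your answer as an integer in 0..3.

x_1 -> x_1 = 2 -> 2 = 3
(x_1 -> x_1) <-> x_1 = 3 <-> 2 = 2
((x_1 -> x_1) <-> x_1) -> x_2 = 2 -> 2 = 3
!(((x_1 -> x_1) <-> x_1) -> x_2) = !3 = 0
!x_1 = !2 = 1
x_2 <-> x_2 = 2 <-> 2 = 3
!x_1 || (x_2 <-> x_2) = 1 || 3 = 3
!(!x_1 || (x_2 <-> x_2)) = !3 = 0
x_1 -> x_2 = 2 -> 2 = 3
(x_1 -> x_2) || x_2 = 3 || 2 = 3
((x_1 -> x_2) || x_2) || x_1 = 3 || 2 = 3
!(!x_1 || (x_2 <-> x_2)) <-> (((x_1 -> x_2) || x_2) || x_1) = 0 <-> 3 = 0
!(((x_1 -> x_1) <-> x_1) -> x_2) -> (!(!x_1 || (x_2 <-> x_2)) <-> (((x_1 -> x_2) || x_2) || x_1)) = 0 -> 0 = 3

3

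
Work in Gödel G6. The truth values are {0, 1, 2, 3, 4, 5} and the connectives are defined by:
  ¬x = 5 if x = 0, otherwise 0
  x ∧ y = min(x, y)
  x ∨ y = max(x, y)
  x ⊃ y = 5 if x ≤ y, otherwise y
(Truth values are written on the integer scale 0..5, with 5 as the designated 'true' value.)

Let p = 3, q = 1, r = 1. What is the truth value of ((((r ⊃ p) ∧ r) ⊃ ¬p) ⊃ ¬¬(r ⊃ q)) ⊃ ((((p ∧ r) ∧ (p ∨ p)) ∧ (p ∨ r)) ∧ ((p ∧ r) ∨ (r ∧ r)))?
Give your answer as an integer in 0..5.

1

r ⊃ p = 1 ⊃ 3 = 5
(r ⊃ p) ∧ r = 5 ∧ 1 = 1
¬p = ¬3 = 0
((r ⊃ p) ∧ r) ⊃ ¬p = 1 ⊃ 0 = 0
r ⊃ q = 1 ⊃ 1 = 5
¬(r ⊃ q) = ¬5 = 0
¬¬(r ⊃ q) = ¬0 = 5
(((r ⊃ p) ∧ r) ⊃ ¬p) ⊃ ¬¬(r ⊃ q) = 0 ⊃ 5 = 5
p ∧ r = 3 ∧ 1 = 1
p ∨ p = 3 ∨ 3 = 3
(p ∧ r) ∧ (p ∨ p) = 1 ∧ 3 = 1
p ∨ r = 3 ∨ 1 = 3
((p ∧ r) ∧ (p ∨ p)) ∧ (p ∨ r) = 1 ∧ 3 = 1
p ∧ r = 3 ∧ 1 = 1
r ∧ r = 1 ∧ 1 = 1
(p ∧ r) ∨ (r ∧ r) = 1 ∨ 1 = 1
(((p ∧ r) ∧ (p ∨ p)) ∧ (p ∨ r)) ∧ ((p ∧ r) ∨ (r ∧ r)) = 1 ∧ 1 = 1
((((r ⊃ p) ∧ r) ⊃ ¬p) ⊃ ¬¬(r ⊃ q)) ⊃ ((((p ∧ r) ∧ (p ∨ p)) ∧ (p ∨ r)) ∧ ((p ∧ r) ∨ (r ∧ r))) = 5 ⊃ 1 = 1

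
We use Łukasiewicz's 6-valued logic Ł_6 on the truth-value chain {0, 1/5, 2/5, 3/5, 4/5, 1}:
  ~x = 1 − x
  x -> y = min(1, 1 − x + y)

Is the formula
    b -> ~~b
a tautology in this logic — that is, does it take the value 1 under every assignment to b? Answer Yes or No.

Yes

b = 0 ↦ 1
b = 1/5 ↦ 1
b = 2/5 ↦ 1
b = 3/5 ↦ 1
b = 4/5 ↦ 1
b = 1 ↦ 1
Every assignment gives a value ≥ 1.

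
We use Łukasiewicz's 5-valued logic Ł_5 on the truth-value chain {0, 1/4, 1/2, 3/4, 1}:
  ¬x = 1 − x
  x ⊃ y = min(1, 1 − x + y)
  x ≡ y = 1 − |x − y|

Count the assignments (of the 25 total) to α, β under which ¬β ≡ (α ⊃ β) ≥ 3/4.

8

value 1: 3 assignments (counts)
value 3/4: 5 assignments (counts)
value 1/2: 6 assignments
value 1/4: 5 assignments
value 0: 6 assignments
So 8 of the 25 assignments meet the threshold.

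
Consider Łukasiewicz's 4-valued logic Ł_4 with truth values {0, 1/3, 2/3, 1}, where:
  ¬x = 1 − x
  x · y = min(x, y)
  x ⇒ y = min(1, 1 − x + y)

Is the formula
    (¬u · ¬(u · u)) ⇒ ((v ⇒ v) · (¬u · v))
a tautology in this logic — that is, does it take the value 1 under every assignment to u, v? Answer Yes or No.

Counterexample: take u = 0, v = 0.
¬u = ¬0 = 1
u · u = 0 · 0 = 0
¬(u · u) = ¬0 = 1
¬u · ¬(u · u) = 1 · 1 = 1
v ⇒ v = 0 ⇒ 0 = 1
¬u = ¬0 = 1
¬u · v = 1 · 0 = 0
(v ⇒ v) · (¬u · v) = 1 · 0 = 0
(¬u · ¬(u · u)) ⇒ ((v ⇒ v) · (¬u · v)) = 1 ⇒ 0 = 0
This gives 0 ≠ 1.

No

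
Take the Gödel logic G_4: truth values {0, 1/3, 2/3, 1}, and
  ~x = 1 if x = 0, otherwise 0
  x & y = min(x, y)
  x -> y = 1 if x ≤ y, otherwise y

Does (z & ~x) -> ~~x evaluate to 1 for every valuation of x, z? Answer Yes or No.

No

Counterexample: take x = 0, z = 1/3.
~x = ~0 = 1
z & ~x = 1/3 & 1 = 1/3
~~x = ~1 = 0
(z & ~x) -> ~~x = 1/3 -> 0 = 0
This gives 0 ≠ 1.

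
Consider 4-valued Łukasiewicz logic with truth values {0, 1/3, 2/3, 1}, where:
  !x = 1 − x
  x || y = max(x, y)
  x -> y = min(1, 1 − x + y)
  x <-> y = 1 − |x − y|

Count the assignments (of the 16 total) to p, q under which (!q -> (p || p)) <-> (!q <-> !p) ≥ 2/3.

11

p = 0, q = 0 ↦ 0  <
p = 0, q = 1/3 ↦ 2/3  ≥
p = 0, q = 2/3 ↦ 2/3  ≥
p = 0, q = 1 ↦ 0  <
p = 1/3, q = 0 ↦ 2/3  ≥
p = 1/3, q = 1/3 ↦ 2/3  ≥
p = 1/3, q = 2/3 ↦ 2/3  ≥
p = 1/3, q = 1 ↦ 1/3  <
p = 2/3, q = 0 ↦ 2/3  ≥
p = 2/3, q = 1/3 ↦ 2/3  ≥
p = 2/3, q = 2/3 ↦ 1  ≥
p = 2/3, q = 1 ↦ 2/3  ≥
p = 1, q = 0 ↦ 0  <
p = 1, q = 1/3 ↦ 1/3  <
p = 1, q = 2/3 ↦ 2/3  ≥
p = 1, q = 1 ↦ 1  ≥
So 11 of the 16 assignments meet the threshold.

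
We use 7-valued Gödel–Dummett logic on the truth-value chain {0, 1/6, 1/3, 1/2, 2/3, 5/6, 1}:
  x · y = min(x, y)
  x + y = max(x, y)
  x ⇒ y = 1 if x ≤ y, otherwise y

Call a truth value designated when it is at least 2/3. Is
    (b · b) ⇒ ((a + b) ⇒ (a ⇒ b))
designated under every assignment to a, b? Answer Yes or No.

At a = 5/6, b = 1/6, for instance:
b · b = 1/6 · 1/6 = 1/6
a + b = 5/6 + 1/6 = 5/6
a ⇒ b = 5/6 ⇒ 1/6 = 1/6
(a + b) ⇒ (a ⇒ b) = 5/6 ⇒ 1/6 = 1/6
(b · b) ⇒ ((a + b) ⇒ (a ⇒ b)) = 1/6 ⇒ 1/6 = 1
and checking the remaining 48 assignments likewise gives ≥ 2/3 in every case.

Yes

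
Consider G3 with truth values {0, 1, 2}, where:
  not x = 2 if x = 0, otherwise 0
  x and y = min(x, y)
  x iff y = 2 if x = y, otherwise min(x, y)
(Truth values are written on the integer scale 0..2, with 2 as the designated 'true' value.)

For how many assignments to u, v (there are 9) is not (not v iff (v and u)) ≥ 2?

7

u = 0, v = 0 ↦ 2  ≥
u = 0, v = 1 ↦ 0  <
u = 0, v = 2 ↦ 0  <
u = 1, v = 0 ↦ 2  ≥
u = 1, v = 1 ↦ 2  ≥
u = 1, v = 2 ↦ 2  ≥
u = 2, v = 0 ↦ 2  ≥
u = 2, v = 1 ↦ 2  ≥
u = 2, v = 2 ↦ 2  ≥
So 7 of the 9 assignments meet the threshold.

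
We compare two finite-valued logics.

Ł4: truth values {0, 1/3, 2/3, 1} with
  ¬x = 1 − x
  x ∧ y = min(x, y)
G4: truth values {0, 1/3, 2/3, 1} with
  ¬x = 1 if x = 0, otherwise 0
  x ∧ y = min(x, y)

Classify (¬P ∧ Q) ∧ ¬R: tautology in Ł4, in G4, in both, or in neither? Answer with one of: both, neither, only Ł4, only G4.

In Ł4: at P = 0, Q = 0, R = 0 the value is 0 — not a tautology.
In G4: at P = 0, Q = 0, R = 0 the value is 0 — not a tautology.

neither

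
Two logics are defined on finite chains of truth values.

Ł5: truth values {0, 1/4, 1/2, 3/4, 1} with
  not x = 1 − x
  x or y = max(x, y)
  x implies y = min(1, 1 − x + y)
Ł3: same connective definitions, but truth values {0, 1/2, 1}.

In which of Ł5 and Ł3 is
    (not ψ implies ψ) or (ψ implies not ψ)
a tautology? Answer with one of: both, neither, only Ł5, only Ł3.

both

In Ł5: every assignment gives 1 — tautology.
In Ł3: every assignment gives 1 — tautology.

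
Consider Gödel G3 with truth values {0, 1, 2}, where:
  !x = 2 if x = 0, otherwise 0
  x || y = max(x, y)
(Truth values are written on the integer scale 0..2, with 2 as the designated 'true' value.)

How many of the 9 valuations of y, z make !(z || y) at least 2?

1

y = 0, z = 0 ↦ 2  ≥
y = 0, z = 1 ↦ 0  <
y = 0, z = 2 ↦ 0  <
y = 1, z = 0 ↦ 0  <
y = 1, z = 1 ↦ 0  <
y = 1, z = 2 ↦ 0  <
y = 2, z = 0 ↦ 0  <
y = 2, z = 1 ↦ 0  <
y = 2, z = 2 ↦ 0  <
So 1 of the 9 assignments meets the threshold.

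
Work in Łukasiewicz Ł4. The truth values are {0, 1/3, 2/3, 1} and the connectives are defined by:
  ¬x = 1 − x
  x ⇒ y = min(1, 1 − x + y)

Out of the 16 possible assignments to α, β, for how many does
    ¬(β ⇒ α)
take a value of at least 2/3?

α = 0, β = 0 ↦ 0  <
α = 0, β = 1/3 ↦ 1/3  <
α = 0, β = 2/3 ↦ 2/3  ≥
α = 0, β = 1 ↦ 1  ≥
α = 1/3, β = 0 ↦ 0  <
α = 1/3, β = 1/3 ↦ 0  <
α = 1/3, β = 2/3 ↦ 1/3  <
α = 1/3, β = 1 ↦ 2/3  ≥
α = 2/3, β = 0 ↦ 0  <
α = 2/3, β = 1/3 ↦ 0  <
α = 2/3, β = 2/3 ↦ 0  <
α = 2/3, β = 1 ↦ 1/3  <
α = 1, β = 0 ↦ 0  <
α = 1, β = 1/3 ↦ 0  <
α = 1, β = 2/3 ↦ 0  <
α = 1, β = 1 ↦ 0  <
So 3 of the 16 assignments meet the threshold.

3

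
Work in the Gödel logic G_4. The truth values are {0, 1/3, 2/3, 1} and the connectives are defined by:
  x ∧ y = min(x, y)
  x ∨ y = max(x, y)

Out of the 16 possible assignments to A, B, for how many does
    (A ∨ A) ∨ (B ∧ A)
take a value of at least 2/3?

8

A = 0, B = 0 ↦ 0  <
A = 0, B = 1/3 ↦ 0  <
A = 0, B = 2/3 ↦ 0  <
A = 0, B = 1 ↦ 0  <
A = 1/3, B = 0 ↦ 1/3  <
A = 1/3, B = 1/3 ↦ 1/3  <
A = 1/3, B = 2/3 ↦ 1/3  <
A = 1/3, B = 1 ↦ 1/3  <
A = 2/3, B = 0 ↦ 2/3  ≥
A = 2/3, B = 1/3 ↦ 2/3  ≥
A = 2/3, B = 2/3 ↦ 2/3  ≥
A = 2/3, B = 1 ↦ 2/3  ≥
A = 1, B = 0 ↦ 1  ≥
A = 1, B = 1/3 ↦ 1  ≥
A = 1, B = 2/3 ↦ 1  ≥
A = 1, B = 1 ↦ 1  ≥
So 8 of the 16 assignments meet the threshold.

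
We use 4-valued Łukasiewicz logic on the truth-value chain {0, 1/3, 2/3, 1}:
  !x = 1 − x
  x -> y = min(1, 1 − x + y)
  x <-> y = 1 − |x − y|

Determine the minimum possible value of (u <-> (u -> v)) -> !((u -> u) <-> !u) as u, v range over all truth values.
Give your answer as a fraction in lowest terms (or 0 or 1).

2/3

Take u = 1/3, v = 0:
u -> v = 1/3 -> 0 = 2/3
u <-> (u -> v) = 1/3 <-> 2/3 = 2/3
u -> u = 1/3 -> 1/3 = 1
!u = !1/3 = 2/3
(u -> u) <-> !u = 1 <-> 2/3 = 2/3
!((u -> u) <-> !u) = !2/3 = 1/3
(u <-> (u -> v)) -> !((u -> u) <-> !u) = 2/3 -> 1/3 = 2/3
No assignment yields a value below 2/3, so this is the minimum.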